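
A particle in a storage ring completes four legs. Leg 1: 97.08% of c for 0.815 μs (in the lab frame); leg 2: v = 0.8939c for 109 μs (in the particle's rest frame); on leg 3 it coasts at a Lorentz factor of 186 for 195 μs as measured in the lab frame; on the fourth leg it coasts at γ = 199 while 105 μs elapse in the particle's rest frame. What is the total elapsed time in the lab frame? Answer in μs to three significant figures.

Leg 1: 0.815 μs is already measured in the lab frame.
Leg 2: γ = 1/√(1 − 0.8939²) = 1/√0.2009 = 2.231; Δt_2 = 2.231 × 109 = 243.2 μs.
Leg 3: 195 μs is already measured in the lab frame.
Leg 4: γ = 199; Δt_4 = 199.0 × 105 = 2.090×10⁴ μs.
Total: 0.8150 + 243.2 + 195.0 + 2.090×10⁴ μs.

Δt = 2.13×10⁴ μs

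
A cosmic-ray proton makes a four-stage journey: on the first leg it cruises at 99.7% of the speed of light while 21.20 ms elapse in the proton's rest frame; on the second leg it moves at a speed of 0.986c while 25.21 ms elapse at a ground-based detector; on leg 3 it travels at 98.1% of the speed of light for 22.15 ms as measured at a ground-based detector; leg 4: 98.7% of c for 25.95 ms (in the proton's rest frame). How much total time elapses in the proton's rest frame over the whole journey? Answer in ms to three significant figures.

Leg 1: 21.20 ms is already measured in the proton's rest frame.
Leg 2: γ = 1/√(1 − 0.986²) = 1/√0.02780 = 5.997; τ_2 = 25.21/5.997 = 4.204 ms.
Leg 3: β = 0.981; γ = 1/√(1 − 0.981²) = 1/√0.03764 = 5.154; τ_3 = 22.15/5.154 = 4.297 ms.
Leg 4: 25.95 ms is already measured in the proton's rest frame.
Total: 21.20 + 4.204 + 4.297 + 25.95 ms.

τ = 55.7 ms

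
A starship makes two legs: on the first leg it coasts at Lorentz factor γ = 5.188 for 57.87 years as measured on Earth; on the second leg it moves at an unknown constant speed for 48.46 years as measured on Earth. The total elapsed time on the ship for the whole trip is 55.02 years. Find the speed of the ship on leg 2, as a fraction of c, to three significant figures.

Leg 1: γ = 5.188; τ_1 = 57.87/5.188 = 11.15 years.
Leg 2: speed unknown; τ_2 = 48.46/γ_2.
Total proper time: 11.15 + τ_2 = 55.02, so τ_2 = 55.02 − 11.15 = 43.87 years.
γ_2 = 48.46/43.87 = 1.105; β = √(1 − 1/γ²) = √0.1806.

β = 0.425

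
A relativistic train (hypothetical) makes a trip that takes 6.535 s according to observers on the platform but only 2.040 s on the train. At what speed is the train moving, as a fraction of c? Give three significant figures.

v = 0.950c

The proper time is measured on the train (both events occur at the train's location); Δt is measured on the platform. γ = Δt/τ = 6.535/2.040 = 3.203.
β = √(1 − 1/γ²) = √(1 − 0.09745) = √0.9026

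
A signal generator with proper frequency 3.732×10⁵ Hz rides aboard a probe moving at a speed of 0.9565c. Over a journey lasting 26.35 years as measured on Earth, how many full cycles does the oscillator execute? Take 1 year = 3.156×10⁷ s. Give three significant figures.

γ = 1/√(1 − 0.9565²) = 1/√0.08511 = 3.428
The oscillator's own cycle count is N = f × τ where τ is the proper time aboard the probe. τ = Δt/γ = 26.35/3.428 = 7.687 years = 2.426×10⁸ s.
N = 3.732×10⁵ × 2.426×10⁸ = 9.054×10¹³.

N = 9.05×10¹³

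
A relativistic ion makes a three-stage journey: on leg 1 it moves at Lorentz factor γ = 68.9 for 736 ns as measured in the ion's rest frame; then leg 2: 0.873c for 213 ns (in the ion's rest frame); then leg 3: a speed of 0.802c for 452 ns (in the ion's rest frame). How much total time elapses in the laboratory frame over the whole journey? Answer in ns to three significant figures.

Δt = 5.19×10⁴ ns

Leg 1: γ = 68.9; Δt_1 = 68.90 × 736 = 5.071×10⁴ ns.
Leg 2: γ = 1/√(1 − 0.873²) = 1/√0.2379 = 2.050; Δt_2 = 2.050 × 213 = 436.7 ns.
Leg 3: γ = 1/√(1 − 0.802²) = 1/√0.3568 = 1.674; Δt_3 = 1.674 × 452 = 756.7 ns.
Total: 5.071×10⁴ + 436.7 + 756.7 ns.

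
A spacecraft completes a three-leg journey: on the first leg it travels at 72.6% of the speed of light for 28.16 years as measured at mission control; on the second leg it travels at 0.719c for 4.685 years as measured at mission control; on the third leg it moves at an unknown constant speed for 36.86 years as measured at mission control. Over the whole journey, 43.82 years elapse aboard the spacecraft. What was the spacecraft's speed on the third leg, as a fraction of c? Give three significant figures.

Leg 1: β = 0.726; γ = 1/√(1 − 0.726²) = 1/√0.4729 = 1.454; τ_1 = 28.16/1.454 = 19.37 years.
Leg 2: γ = 1/√(1 − 0.719²) = 1/√0.4830 = 1.439; τ_2 = 4.685/1.439 = 3.256 years.
Leg 3: speed unknown; τ_3 = 36.86/γ_3.
Total proper time: 19.37 + 3.256 + τ_3 = 43.82, so τ_3 = 43.82 − 22.62 = 21.20 years.
γ_3 = 36.86/21.20 = 1.739; β = √(1 − 1/γ²) = √0.6693.

β = 0.818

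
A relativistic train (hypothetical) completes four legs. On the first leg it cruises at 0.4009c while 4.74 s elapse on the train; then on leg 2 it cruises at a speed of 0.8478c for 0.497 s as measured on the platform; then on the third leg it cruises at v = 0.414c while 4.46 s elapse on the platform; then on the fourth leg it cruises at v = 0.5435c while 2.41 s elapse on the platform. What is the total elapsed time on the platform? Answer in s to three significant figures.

Δt = 12.5 s

Leg 1: γ = 1/√(1 − 0.4009²) = 1/√0.8393 = 1.092; Δt_1 = 1.092 × 4.74 = 5.174 s.
Leg 2: 0.497 s is already measured on the platform.
Leg 3: 4.46 s is already measured on the platform.
Leg 4: 2.41 s is already measured on the platform.
Total: 5.174 + 0.4970 + 4.460 + 2.410 s.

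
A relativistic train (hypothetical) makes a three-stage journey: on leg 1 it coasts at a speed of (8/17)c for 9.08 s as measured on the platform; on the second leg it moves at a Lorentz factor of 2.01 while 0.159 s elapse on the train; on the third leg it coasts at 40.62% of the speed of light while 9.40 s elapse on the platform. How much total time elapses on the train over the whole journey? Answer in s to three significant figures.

Leg 1: γ = 1/√(1 − (8/17)²) = 17/15 ≈ 1.133; τ_1 = 9.08/1.133 = 8.012 s.
Leg 2: 0.159 s is already measured on the train.
Leg 3: β = 0.4062; γ = 1/√(1 − 0.4062²) = 1/√0.8350 = 1.094; τ_3 = 9.40/1.094 = 8.590 s.
Total: 8.012 + 0.1590 + 8.590 s.

τ = 16.8 s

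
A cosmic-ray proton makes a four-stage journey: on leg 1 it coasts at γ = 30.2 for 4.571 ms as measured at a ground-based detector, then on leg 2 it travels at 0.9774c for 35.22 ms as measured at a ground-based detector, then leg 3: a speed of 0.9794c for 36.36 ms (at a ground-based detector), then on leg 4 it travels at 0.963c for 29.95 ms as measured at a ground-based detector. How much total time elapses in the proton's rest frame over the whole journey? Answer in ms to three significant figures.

Leg 1: γ = 30.2; τ_1 = 4.571/30.20 = 0.1514 ms.
Leg 2: γ = 1/√(1 − 0.9774²) = 1/√0.04469 = 4.730; τ_2 = 35.22/4.730 = 7.445 ms.
Leg 3: γ = 1/√(1 − 0.9794²) = 1/√0.04078 = 4.952; τ_3 = 36.36/4.952 = 7.342 ms.
Leg 4: γ = 1/√(1 − 0.963²) = 1/√0.07263 = 3.711; τ_4 = 29.95/3.711 = 8.072 ms.
Total: 0.1514 + 7.445 + 7.342 + 8.072 ms.

τ = 23.0 ms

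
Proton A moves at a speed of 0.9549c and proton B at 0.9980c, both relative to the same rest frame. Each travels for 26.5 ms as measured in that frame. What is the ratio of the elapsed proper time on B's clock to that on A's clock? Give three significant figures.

A: γ = 1/√(1 − 0.9549²) = 1/√0.08817 = 3.368. B: γ = 1/√(1 − 0.9980²) = 1/√0.003996 = 15.82.
τ_A/τ_B = γ_B/γ_A = 15.82/3.368 = 4.697, so τ_B/τ_A = 0.2129.

τ_B/τ_A = 0.213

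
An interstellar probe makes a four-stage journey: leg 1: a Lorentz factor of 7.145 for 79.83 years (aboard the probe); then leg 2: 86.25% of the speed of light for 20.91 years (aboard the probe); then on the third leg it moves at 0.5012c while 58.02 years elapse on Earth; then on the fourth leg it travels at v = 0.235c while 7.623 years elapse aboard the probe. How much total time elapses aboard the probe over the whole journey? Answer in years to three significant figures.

Leg 1: 79.83 years is already measured aboard the probe.
Leg 2: 20.91 years is already measured aboard the probe.
Leg 3: γ = 1/√(1 − 0.5012²) = 1/√0.7488 = 1.156; τ_3 = 58.02/1.156 = 50.21 years.
Leg 4: 7.623 years is already measured aboard the probe.
Total: 79.83 + 20.91 + 50.21 + 7.623 years.

τ = 159 years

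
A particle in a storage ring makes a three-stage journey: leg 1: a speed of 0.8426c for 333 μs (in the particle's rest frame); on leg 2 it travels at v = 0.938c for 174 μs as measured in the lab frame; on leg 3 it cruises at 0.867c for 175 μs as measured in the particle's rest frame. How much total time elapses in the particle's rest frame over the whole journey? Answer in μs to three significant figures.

τ = 568 μs

Leg 1: 333 μs is already measured in the particle's rest frame.
Leg 2: γ = 1/√(1 − 0.938²) = 1/√0.1202 = 2.885; τ_2 = 174/2.885 = 60.31 μs.
Leg 3: 175 μs is already measured in the particle's rest frame.
Total: 333.0 + 60.31 + 175.0 μs.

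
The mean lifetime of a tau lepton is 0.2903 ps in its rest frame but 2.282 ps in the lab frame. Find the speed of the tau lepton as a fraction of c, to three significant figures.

γ = Δt/τ₀ = 2.282/0.2903 = 7.861
β = √(1 − 1/γ²) = √(1 − 0.01618) = √0.9838

β = 0.992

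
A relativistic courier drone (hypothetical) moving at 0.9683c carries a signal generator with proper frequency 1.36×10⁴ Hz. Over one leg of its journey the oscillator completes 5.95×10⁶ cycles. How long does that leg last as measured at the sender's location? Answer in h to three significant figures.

γ = 1/√(1 − 0.9683²) = 1/√0.06240 = 4.003
Proper time for N cycles: τ = N/f = 5.95×10⁶/(1.36×10⁴) = 4.375×10² s = 0.1215 h.
Lab-frame duration Δt = γτ = 4.003 × 0.1215 = 0.4865 h.

Δt = 0.487 h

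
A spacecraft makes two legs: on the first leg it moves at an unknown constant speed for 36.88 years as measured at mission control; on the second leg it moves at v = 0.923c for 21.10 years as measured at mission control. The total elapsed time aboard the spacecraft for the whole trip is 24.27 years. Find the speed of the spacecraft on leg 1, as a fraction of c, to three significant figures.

Leg 1: speed unknown; τ_1 = 36.88/γ_1.
Leg 2: γ = 1/√(1 − 0.923²) = 1/√0.1481 = 2.599; τ_2 = 21.10/2.599 = 8.119 years.
Total proper time: τ_1 + 8.119 = 24.27, so τ_1 = 24.27 − 8.119 = 16.15 years.
γ_1 = 36.88/16.15 = 2.283; β = √(1 − 1/γ²) = √0.8082.

β = 0.899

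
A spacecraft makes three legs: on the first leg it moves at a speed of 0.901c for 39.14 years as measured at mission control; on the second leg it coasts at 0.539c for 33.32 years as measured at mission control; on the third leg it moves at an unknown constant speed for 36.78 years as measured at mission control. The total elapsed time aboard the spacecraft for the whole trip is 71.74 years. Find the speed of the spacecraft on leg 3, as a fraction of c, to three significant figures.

β = 0.688

Leg 1: γ = 1/√(1 − 0.901²) = 1/√0.1882 = 2.305; τ_1 = 39.14/2.305 = 16.98 years.
Leg 2: γ = 1/√(1 − 0.539²) = 1/√0.7095 = 1.187; τ_2 = 33.32/1.187 = 28.07 years.
Leg 3: speed unknown; τ_3 = 36.78/γ_3.
Total proper time: 16.98 + 28.07 + τ_3 = 71.74, so τ_3 = 71.74 − 45.05 = 26.69 years.
γ_3 = 36.78/26.69 = 1.378; β = √(1 − 1/γ²) = √0.4732.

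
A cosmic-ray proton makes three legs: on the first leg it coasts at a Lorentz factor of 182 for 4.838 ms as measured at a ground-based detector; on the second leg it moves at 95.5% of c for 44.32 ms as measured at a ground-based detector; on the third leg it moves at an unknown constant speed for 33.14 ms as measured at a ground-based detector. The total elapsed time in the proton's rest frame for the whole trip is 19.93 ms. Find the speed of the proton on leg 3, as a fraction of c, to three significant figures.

β = 0.979

Leg 1: γ = 182; τ_1 = 4.838/182.0 = 0.02658 ms.
Leg 2: β = 0.955; γ = 1/√(1 − 0.955²) = 1/√0.08798 = 3.371; τ_2 = 44.32/3.371 = 13.15 ms.
Leg 3: speed unknown; τ_3 = 33.14/γ_3.
Total proper time: 0.02658 + 13.15 + τ_3 = 19.93, so τ_3 = 19.93 − 13.17 = 6.758 ms.
γ_3 = 33.14/6.758 = 4.904; β = √(1 − 1/γ²) = √0.9584.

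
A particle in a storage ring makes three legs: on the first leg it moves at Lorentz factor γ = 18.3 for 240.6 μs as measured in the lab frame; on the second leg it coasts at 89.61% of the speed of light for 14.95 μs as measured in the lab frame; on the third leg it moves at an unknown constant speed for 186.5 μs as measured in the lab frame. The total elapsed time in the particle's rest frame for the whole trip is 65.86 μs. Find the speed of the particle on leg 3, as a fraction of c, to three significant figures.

Leg 1: γ = 18.3; τ_1 = 240.6/18.30 = 13.15 μs.
Leg 2: β = 0.8961; γ = 1/√(1 − 0.8961²) = 1/√0.1970 = 2.253; τ_2 = 14.95/2.253 = 6.636 μs.
Leg 3: speed unknown; τ_3 = 186.5/γ_3.
Total proper time: 13.15 + 6.636 + τ_3 = 65.86, so τ_3 = 65.86 − 19.78 = 46.08 μs.
γ_3 = 186.5/46.08 = 4.048; β = √(1 − 1/γ²) = √0.9390.

β = 0.969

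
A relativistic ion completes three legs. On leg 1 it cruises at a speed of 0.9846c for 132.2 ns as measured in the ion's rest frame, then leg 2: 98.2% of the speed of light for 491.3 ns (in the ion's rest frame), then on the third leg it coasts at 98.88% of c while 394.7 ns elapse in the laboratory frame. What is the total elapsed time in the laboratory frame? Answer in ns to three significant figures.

Δt = 3750 ns

Leg 1: γ = 1/√(1 − 0.9846²) = 1/√0.03056 = 5.720; Δt_1 = 5.720 × 132.2 = 756.2 ns.
Leg 2: β = 0.982; γ = 1/√(1 − 0.982²) = 1/√0.03568 = 5.294; Δt_2 = 5.294 × 491.3 = 2601 ns.
Leg 3: 394.7 ns is already measured in the laboratory frame.
Total: 756.2 + 2601 + 394.7 ns.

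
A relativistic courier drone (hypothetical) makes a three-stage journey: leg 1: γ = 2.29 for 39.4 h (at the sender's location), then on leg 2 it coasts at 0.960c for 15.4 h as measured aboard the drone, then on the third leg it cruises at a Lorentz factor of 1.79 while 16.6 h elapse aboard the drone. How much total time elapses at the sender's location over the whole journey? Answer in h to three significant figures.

Δt = 124 h

Leg 1: 39.4 h is already measured at the sender's location.
Leg 2: γ = 1/√(1 − 0.960²) = 25/7 ≈ 3.571; Δt_2 = 3.571 × 15.4 = 55.00 h.
Leg 3: γ = 1.79; Δt_3 = 1.790 × 16.6 = 29.71 h.
Total: 39.40 + 55.00 + 29.71 h.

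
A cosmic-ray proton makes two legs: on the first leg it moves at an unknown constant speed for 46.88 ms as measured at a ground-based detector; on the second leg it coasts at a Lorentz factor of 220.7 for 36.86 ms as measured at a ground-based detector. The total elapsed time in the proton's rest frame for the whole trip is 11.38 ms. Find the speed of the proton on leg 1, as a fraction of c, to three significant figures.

β = 0.971

Leg 1: speed unknown; τ_1 = 46.88/γ_1.
Leg 2: γ = 220.7; τ_2 = 36.86/220.7 = 0.1670 ms.
Total proper time: τ_1 + 0.1670 = 11.38, so τ_1 = 11.38 − 0.1670 = 11.21 ms.
γ_1 = 46.88/11.21 = 4.181; β = √(1 − 1/γ²) = √0.9428.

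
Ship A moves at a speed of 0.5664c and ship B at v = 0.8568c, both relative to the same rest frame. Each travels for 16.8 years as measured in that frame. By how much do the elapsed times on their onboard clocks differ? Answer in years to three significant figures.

A: γ = 1/√(1 − 0.5664²) = 1/√0.6792 = 1.213; τ_A = 16.8/1.213 = 13.85 years.
B: γ = 1/√(1 − 0.8568²) = 1/√0.2659 = 1.939; τ_B = 16.8/1.939 = 8.663 years.

|τ_A − τ_B| = 5.18 years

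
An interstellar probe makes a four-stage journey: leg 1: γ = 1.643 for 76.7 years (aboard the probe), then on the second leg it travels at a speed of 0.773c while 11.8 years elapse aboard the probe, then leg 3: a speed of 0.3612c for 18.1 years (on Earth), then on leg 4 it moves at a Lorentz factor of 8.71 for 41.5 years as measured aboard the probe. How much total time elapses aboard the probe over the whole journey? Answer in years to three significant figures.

Leg 1: 76.7 years is already measured aboard the probe.
Leg 2: 11.8 years is already measured aboard the probe.
Leg 3: γ = 1/√(1 − 0.3612²) = 1/√0.8695 = 1.072; τ_3 = 18.1/1.072 = 16.88 years.
Leg 4: 41.5 years is already measured aboard the probe.
Total: 76.70 + 11.80 + 16.88 + 41.50 years.

τ = 147 years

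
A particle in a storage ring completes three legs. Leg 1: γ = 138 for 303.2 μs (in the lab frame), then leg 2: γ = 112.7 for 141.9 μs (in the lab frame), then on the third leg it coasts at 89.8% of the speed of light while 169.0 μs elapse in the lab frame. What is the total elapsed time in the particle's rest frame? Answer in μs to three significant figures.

τ = 77.8 μs

Leg 1: γ = 138; τ_1 = 303.2/138.0 = 2.197 μs.
Leg 2: γ = 112.7; τ_2 = 141.9/112.7 = 1.259 μs.
Leg 3: β = 0.898; γ = 1/√(1 − 0.898²) = 1/√0.1936 = 2.273; τ_3 = 169.0/2.273 = 74.36 μs.
Total: 2.197 + 1.259 + 74.36 μs.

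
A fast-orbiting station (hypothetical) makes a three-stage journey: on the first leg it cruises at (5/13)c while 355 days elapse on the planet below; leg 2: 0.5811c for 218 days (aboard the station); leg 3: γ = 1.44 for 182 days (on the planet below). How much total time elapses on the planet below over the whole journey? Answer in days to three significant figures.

Δt = 805 days

Leg 1: 355 days is already measured on the planet below.
Leg 2: γ = 1/√(1 − 0.5811²) = 1/√0.6623 = 1.229; Δt_2 = 1.229 × 218 = 267.9 days.
Leg 3: 182 days is already measured on the planet below.
Total: 355.0 + 267.9 + 182.0 days.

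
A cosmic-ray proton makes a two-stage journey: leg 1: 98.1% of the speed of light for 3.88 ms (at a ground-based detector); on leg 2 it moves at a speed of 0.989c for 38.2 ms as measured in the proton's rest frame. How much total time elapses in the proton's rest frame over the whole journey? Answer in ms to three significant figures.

τ = 39.0 ms

Leg 1: β = 0.981; γ = 1/√(1 − 0.981²) = 1/√0.03764 = 5.154; τ_1 = 3.88/5.154 = 0.7527 ms.
Leg 2: 38.2 ms is already measured in the proton's rest frame.
Total: 0.7527 + 38.20 ms.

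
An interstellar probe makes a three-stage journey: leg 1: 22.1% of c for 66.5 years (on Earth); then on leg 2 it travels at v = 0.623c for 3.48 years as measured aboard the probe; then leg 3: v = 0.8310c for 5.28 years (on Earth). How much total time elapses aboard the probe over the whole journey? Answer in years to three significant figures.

τ = 71.3 years

Leg 1: β = 0.221; γ = 1/√(1 − 0.221²) = 1/√0.9512 = 1.025; τ_1 = 66.5/1.025 = 64.86 years.
Leg 2: 3.48 years is already measured aboard the probe.
Leg 3: γ = 1/√(1 − 0.8310²) = 1/√0.3094 = 1.798; τ_3 = 5.28/1.798 = 2.937 years.
Total: 64.86 + 3.480 + 2.937 years.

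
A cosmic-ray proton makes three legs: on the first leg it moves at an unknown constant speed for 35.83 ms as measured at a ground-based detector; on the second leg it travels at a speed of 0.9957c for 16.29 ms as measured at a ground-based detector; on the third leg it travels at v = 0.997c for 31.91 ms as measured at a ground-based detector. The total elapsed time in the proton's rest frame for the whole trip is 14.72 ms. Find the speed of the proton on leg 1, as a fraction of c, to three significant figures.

β = 0.954

Leg 1: speed unknown; τ_1 = 35.83/γ_1.
Leg 2: γ = 1/√(1 − 0.9957²) = 1/√0.008582 = 10.79; τ_2 = 16.29/10.79 = 1.509 ms.
Leg 3: γ = 1/√(1 − 0.997²) = 1/√0.005991 = 12.92; τ_3 = 31.91/12.92 = 2.470 ms.
Total proper time: τ_1 + 1.509 + 2.470 = 14.72, so τ_1 = 14.72 − 3.979 = 10.74 ms.
γ_1 = 35.83/10.74 = 3.336; β = √(1 − 1/γ²) = √0.9101.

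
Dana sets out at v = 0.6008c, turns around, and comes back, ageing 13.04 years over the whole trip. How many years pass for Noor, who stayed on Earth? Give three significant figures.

Δt = 16.3 years

γ = 1/√(1 − 0.6008²) = 1/√0.6390 = 1.251
Earth-frame duration is the dilated interval: Δt = γτ = 1.251 × 13.04 years.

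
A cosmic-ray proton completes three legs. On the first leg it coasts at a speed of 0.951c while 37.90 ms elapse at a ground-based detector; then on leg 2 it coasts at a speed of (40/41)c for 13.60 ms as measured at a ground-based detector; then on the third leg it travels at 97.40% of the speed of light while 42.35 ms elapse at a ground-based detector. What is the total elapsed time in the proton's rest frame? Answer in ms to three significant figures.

τ = 24.3 ms

Leg 1: γ = 1/√(1 − 0.951²) = 1/√0.09560 = 3.234; τ_1 = 37.90/3.234 = 11.72 ms.
Leg 2: γ = 1/√(1 − (40/41)²) = 41/9 ≈ 4.556; τ_2 = 13.60/4.556 = 2.985 ms.
Leg 3: β = 0.9740; γ = 1/√(1 − 0.9740²) = 1/√0.05132 = 4.414; τ_3 = 42.35/4.414 = 9.594 ms.
Total: 11.72 + 2.985 + 9.594 ms.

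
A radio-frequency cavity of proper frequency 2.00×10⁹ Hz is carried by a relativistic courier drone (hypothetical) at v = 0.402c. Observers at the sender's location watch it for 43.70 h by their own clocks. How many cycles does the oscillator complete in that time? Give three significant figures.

γ = 1/√(1 − 0.402²) = 1/√0.8384 = 1.092
During 43.70 h of lab time, the oscillator's proper time advances by τ = Δt/γ = 43.70/1.092 = 40.01 h = 1.440×10⁵ s.
N = f × τ = 2.00×10⁹ × 1.440×10⁵ = 2.881×10¹⁴.

N = 2.88×10¹⁴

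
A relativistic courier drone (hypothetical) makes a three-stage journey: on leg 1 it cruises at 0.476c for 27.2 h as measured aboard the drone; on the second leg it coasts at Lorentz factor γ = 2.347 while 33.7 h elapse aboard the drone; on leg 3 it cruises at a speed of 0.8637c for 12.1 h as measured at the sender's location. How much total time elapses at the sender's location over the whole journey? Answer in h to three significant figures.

Δt = 122 h

Leg 1: γ = 1/√(1 − 0.476²) = 1/√0.7734 = 1.137; Δt_1 = 1.137 × 27.2 = 30.93 h.
Leg 2: γ = 2.347; Δt_2 = 2.347 × 33.7 = 79.09 h.
Leg 3: 12.1 h is already measured at the sender's location.
Total: 30.93 + 79.09 + 12.10 h.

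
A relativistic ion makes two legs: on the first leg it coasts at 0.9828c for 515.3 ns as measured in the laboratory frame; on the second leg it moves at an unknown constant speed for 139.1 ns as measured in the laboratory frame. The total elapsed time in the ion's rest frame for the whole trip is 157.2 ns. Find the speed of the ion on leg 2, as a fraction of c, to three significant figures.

Leg 1: γ = 1/√(1 − 0.9828²) = 1/√0.03410 = 5.415; τ_1 = 515.3/5.415 = 95.16 ns.
Leg 2: speed unknown; τ_2 = 139.1/γ_2.
Total proper time: 95.16 + τ_2 = 157.2, so τ_2 = 157.2 − 95.16 = 62.04 ns.
γ_2 = 139.1/62.04 = 2.242; β = √(1 − 1/γ²) = √0.8011.

β = 0.895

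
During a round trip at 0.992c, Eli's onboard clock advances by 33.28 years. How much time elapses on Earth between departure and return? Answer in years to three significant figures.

Δt = 264 years

γ = 1/√(1 − 0.992²) = 1/√0.01594 = 7.922
Earth-frame duration is the dilated interval: Δt = γτ = 7.922 × 33.28 years.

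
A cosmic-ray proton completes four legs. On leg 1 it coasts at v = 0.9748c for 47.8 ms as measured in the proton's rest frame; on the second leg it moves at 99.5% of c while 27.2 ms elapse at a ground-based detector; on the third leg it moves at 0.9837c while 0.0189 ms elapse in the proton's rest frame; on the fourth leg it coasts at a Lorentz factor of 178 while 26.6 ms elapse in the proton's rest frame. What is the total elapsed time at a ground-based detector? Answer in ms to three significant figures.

Leg 1: γ = 1/√(1 − 0.9748²) = 1/√0.04976 = 4.483; Δt_1 = 4.483 × 47.8 = 214.3 ms.
Leg 2: 27.2 ms is already measured at a ground-based detector.
Leg 3: γ = 1/√(1 − 0.9837²) = 1/√0.03233 = 5.561; Δt_3 = 5.561 × 0.0189 = 0.1051 ms.
Leg 4: γ = 178; Δt_4 = 178.0 × 26.6 = 4735 ms.
Total: 214.3 + 27.20 + 0.1051 + 4735 ms.

Δt = 4980 ms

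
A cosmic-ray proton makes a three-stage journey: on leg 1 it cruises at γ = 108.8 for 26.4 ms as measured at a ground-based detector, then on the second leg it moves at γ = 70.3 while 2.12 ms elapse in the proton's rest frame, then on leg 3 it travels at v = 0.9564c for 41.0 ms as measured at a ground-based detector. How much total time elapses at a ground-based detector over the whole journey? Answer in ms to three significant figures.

Leg 1: 26.4 ms is already measured at a ground-based detector.
Leg 2: γ = 70.3; Δt_2 = 70.30 × 2.12 = 149.0 ms.
Leg 3: 41.0 ms is already measured at a ground-based detector.
Total: 26.40 + 149.0 + 41.00 ms.

Δt = 216 ms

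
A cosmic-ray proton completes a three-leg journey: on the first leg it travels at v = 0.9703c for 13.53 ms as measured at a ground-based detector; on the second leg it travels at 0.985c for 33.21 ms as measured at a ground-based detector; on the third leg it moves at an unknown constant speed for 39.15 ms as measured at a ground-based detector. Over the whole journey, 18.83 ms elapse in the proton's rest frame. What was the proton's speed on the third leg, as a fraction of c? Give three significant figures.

β = 0.968

Leg 1: γ = 1/√(1 − 0.9703²) = 1/√0.05852 = 4.134; τ_1 = 13.53/4.134 = 3.273 ms.
Leg 2: γ = 1/√(1 − 0.985²) = 1/√0.02977 = 5.795; τ_2 = 33.21/5.795 = 5.731 ms.
Leg 3: speed unknown; τ_3 = 39.15/γ_3.
Total proper time: 3.273 + 5.731 + τ_3 = 18.83, so τ_3 = 18.83 − 9.004 = 9.826 ms.
γ_3 = 39.15/9.826 = 3.984; β = √(1 − 1/γ²) = √0.9370.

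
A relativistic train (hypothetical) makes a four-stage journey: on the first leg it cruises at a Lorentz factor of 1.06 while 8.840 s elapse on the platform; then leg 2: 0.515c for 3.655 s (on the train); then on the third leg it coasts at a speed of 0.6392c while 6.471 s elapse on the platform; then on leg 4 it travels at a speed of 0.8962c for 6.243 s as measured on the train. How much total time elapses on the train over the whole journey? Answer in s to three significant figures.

Leg 1: γ = 1.06; τ_1 = 8.840/1.060 = 8.340 s.
Leg 2: 3.655 s is already measured on the train.
Leg 3: γ = 1/√(1 − 0.6392²) = 1/√0.5914 = 1.300; τ_3 = 6.471/1.300 = 4.976 s.
Leg 4: 6.243 s is already measured on the train.
Total: 8.340 + 3.655 + 4.976 + 6.243 s.

τ = 23.2 s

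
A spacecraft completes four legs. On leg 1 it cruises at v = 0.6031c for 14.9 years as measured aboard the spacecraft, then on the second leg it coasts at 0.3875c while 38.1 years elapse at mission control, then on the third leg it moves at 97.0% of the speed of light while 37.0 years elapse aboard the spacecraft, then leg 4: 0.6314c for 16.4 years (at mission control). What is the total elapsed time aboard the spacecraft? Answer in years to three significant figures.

τ = 99.7 years

Leg 1: 14.9 years is already measured aboard the spacecraft.
Leg 2: γ = 1/√(1 − 0.3875²) = 1/√0.8498 = 1.085; τ_2 = 38.1/1.085 = 35.12 years.
Leg 3: 37.0 years is already measured aboard the spacecraft.
Leg 4: γ = 1/√(1 − 0.6314²) = 1/√0.6013 = 1.290; τ_4 = 16.4/1.290 = 12.72 years.
Total: 14.90 + 35.12 + 37.00 + 12.72 years.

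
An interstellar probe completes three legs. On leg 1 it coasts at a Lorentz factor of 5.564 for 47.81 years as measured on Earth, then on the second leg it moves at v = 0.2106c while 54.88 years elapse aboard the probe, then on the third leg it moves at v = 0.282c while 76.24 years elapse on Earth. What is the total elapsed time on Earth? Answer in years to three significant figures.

Leg 1: 47.81 years is already measured on Earth.
Leg 2: γ = 1/√(1 − 0.2106²) = 1/√0.9556 = 1.023; Δt_2 = 1.023 × 54.88 = 56.14 years.
Leg 3: 76.24 years is already measured on Earth.
Total: 47.81 + 56.14 + 76.24 years.

Δt = 180 years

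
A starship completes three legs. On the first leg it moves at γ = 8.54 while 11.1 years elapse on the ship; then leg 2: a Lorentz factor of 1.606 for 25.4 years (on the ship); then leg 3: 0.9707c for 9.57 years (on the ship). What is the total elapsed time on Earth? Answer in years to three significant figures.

Δt = 175 years

Leg 1: γ = 8.54; Δt_1 = 8.540 × 11.1 = 94.79 years.
Leg 2: γ = 1.606; Δt_2 = 1.606 × 25.4 = 40.79 years.
Leg 3: γ = 1/√(1 − 0.9707²) = 1/√0.05774 = 4.162; Δt_3 = 4.162 × 9.57 = 39.83 years.
Total: 94.79 + 40.79 + 39.83 years.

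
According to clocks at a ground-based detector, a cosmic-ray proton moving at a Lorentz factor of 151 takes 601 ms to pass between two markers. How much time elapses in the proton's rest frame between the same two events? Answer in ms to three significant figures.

γ = 151
The interval measured at a ground-based detector is the dilated one; the clock in the proton's rest frame measures the proper time τ = Δt/γ = 601/151.0 ms.

τ = 3.98 ms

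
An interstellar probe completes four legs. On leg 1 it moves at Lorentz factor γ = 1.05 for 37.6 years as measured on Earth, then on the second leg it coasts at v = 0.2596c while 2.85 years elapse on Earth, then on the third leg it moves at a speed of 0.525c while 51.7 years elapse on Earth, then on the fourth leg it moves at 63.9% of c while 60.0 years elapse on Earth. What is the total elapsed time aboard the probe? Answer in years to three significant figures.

Leg 1: γ = 1.05; τ_1 = 37.6/1.050 = 35.81 years.
Leg 2: γ = 1/√(1 − 0.2596²) = 1/√0.9326 = 1.036; τ_2 = 2.85/1.036 = 2.752 years.
Leg 3: γ = 1/√(1 − 0.525²) = 1/√0.7244 = 1.175; τ_3 = 51.7/1.175 = 44.00 years.
Leg 4: β = 0.639; γ = 1/√(1 − 0.639²) = 1/√0.5917 = 1.300; τ_4 = 60.0/1.300 = 46.15 years.
Total: 35.81 + 2.752 + 44.00 + 46.15 years.

τ = 129 years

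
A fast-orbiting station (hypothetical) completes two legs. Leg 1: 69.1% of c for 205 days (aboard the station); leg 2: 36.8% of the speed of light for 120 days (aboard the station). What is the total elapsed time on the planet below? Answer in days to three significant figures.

Δt = 413 days

Leg 1: β = 0.691; γ = 1/√(1 − 0.691²) = 1/√0.5225 = 1.383; Δt_1 = 1.383 × 205 = 283.6 days.
Leg 2: β = 0.368; γ = 1/√(1 − 0.368²) = 1/√0.8646 = 1.075; Δt_2 = 1.075 × 120 = 129.1 days.
Total: 283.6 + 129.1 days.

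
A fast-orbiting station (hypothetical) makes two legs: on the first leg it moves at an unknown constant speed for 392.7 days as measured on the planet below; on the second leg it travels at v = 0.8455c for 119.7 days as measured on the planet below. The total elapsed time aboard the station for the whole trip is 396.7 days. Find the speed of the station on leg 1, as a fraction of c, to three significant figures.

Leg 1: speed unknown; τ_1 = 392.7/γ_1.
Leg 2: γ = 1/√(1 − 0.8455²) = 1/√0.2851 = 1.873; τ_2 = 119.7/1.873 = 63.92 days.
Total proper time: τ_1 + 63.92 = 396.7, so τ_1 = 396.7 − 63.92 = 332.8 days.
γ_1 = 392.7/332.8 = 1.180; β = √(1 − 1/γ²) = √0.2819.

β = 0.531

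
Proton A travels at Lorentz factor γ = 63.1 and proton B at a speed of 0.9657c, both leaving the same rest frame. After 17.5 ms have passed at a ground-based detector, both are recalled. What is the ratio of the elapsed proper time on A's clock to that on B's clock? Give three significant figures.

A: γ = 63.1. B: γ = 1/√(1 − 0.9657²) = 1/√0.06742 = 3.851.
τ_A/τ_B = γ_B/γ_A = 3.851/63.10 = 0.06103, so τ_A/τ_B = 0.06103.

τ_A/τ_B = 0.0610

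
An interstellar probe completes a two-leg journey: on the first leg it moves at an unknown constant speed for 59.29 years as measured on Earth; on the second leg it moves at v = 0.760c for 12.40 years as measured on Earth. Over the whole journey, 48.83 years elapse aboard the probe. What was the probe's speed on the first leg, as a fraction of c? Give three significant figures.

Leg 1: speed unknown; τ_1 = 59.29/γ_1.
Leg 2: γ = 1/√(1 − 0.760²) = 1/√0.4224 = 1.539; τ_2 = 12.40/1.539 = 8.059 years.
Total proper time: τ_1 + 8.059 = 48.83, so τ_1 = 48.83 − 8.059 = 40.77 years.
γ_1 = 59.29/40.77 = 1.454; β = √(1 − 1/γ²) = √0.5271.

β = 0.726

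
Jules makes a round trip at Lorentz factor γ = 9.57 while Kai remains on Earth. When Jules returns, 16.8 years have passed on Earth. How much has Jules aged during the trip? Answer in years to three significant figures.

τ = 1.76 years

γ = 9.57
Jules's clock measures proper time along the trip: τ = Δt/γ = 16.8/9.570 years.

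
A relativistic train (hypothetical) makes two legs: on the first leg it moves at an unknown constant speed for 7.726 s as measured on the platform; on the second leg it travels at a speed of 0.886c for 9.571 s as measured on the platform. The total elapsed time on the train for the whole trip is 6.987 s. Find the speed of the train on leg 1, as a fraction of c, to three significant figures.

Leg 1: speed unknown; τ_1 = 7.726/γ_1.
Leg 2: γ = 1/√(1 − 0.886²) = 1/√0.2150 = 2.157; τ_2 = 9.571/2.157 = 4.438 s.
Total proper time: τ_1 + 4.438 = 6.987, so τ_1 = 6.987 − 4.438 = 2.549 s.
γ_1 = 7.726/2.549 = 3.031; β = √(1 − 1/γ²) = √0.8911.

β = 0.944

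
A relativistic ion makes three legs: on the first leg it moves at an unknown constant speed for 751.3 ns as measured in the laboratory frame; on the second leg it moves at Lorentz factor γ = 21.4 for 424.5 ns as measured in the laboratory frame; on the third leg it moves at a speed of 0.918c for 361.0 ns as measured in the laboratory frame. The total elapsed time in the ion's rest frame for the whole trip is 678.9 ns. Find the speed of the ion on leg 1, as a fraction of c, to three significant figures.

β = 0.727

Leg 1: speed unknown; τ_1 = 751.3/γ_1.
Leg 2: γ = 21.4; τ_2 = 424.5/21.40 = 19.84 ns.
Leg 3: γ = 1/√(1 − 0.918²) = 1/√0.1573 = 2.522; τ_3 = 361.0/2.522 = 143.2 ns.
Total proper time: τ_1 + 19.84 + 143.2 = 678.9, so τ_1 = 678.9 − 163.0 = 515.9 ns.
γ_1 = 751.3/515.9 = 1.456; β = √(1 − 1/γ²) = √0.5285.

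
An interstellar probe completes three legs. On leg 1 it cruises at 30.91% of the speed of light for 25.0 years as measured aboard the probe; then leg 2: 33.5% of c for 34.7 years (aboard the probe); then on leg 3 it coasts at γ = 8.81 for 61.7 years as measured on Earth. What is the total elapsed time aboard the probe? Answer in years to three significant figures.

Leg 1: 25.0 years is already measured aboard the probe.
Leg 2: 34.7 years is already measured aboard the probe.
Leg 3: γ = 8.81; τ_3 = 61.7/8.810 = 7.003 years.
Total: 25.00 + 34.70 + 7.003 years.

τ = 66.7 years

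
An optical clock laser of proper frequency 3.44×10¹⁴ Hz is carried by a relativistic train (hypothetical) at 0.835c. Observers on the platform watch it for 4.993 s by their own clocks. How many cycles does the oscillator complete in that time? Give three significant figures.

N = 9.45×10¹⁴

γ = 1/√(1 − 0.835²) = 1/√0.3028 = 1.817
During 4.993 s of lab time, the oscillator's proper time advances by τ = Δt/γ = 4.993/1.817 = 2.747 s = 2.747×10⁰ s.
N = f × τ = 3.44×10¹⁴ × 2.747×10⁰ = 9.451×10¹⁴.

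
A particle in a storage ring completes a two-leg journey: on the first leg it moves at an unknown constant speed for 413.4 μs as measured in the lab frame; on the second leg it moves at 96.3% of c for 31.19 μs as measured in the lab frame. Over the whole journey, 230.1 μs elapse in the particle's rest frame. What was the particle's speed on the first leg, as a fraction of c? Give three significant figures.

β = 0.844

Leg 1: speed unknown; τ_1 = 413.4/γ_1.
Leg 2: β = 0.963; γ = 1/√(1 − 0.963²) = 1/√0.07263 = 3.711; τ_2 = 31.19/3.711 = 8.406 μs.
Total proper time: τ_1 + 8.406 = 230.1, so τ_1 = 230.1 − 8.406 = 221.7 μs.
γ_1 = 413.4/221.7 = 1.865; β = √(1 − 1/γ²) = √0.7124.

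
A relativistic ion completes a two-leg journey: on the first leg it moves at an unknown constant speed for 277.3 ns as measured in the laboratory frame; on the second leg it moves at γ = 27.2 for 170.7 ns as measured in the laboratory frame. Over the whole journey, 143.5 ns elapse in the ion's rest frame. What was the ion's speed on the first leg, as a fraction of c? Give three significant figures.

Leg 1: speed unknown; τ_1 = 277.3/γ_1.
Leg 2: γ = 27.2; τ_2 = 170.7/27.20 = 6.276 ns.
Total proper time: τ_1 + 6.276 = 143.5, so τ_1 = 143.5 − 6.276 = 137.2 ns.
γ_1 = 277.3/137.2 = 2.021; β = √(1 − 1/γ²) = √0.7551.

β = 0.869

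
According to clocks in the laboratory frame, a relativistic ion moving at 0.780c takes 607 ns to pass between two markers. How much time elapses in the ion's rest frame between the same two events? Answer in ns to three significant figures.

γ = 1/√(1 − 0.780²) = 1/√0.3916 = 1.598
The interval measured in the laboratory frame is the dilated one; the clock in the ion's rest frame measures the proper time τ = Δt/γ = 607/1.598 ns.

τ = 380 ns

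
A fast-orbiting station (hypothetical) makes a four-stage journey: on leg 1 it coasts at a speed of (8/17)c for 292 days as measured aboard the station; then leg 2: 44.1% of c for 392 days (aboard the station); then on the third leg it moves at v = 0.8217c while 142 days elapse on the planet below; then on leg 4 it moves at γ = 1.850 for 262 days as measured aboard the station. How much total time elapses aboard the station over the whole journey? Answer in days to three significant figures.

τ = 1030 days

Leg 1: 292 days is already measured aboard the station.
Leg 2: 392 days is already measured aboard the station.
Leg 3: γ = 1/√(1 − 0.8217²) = 1/√0.3248 = 1.755; τ_3 = 142/1.755 = 80.93 days.
Leg 4: 262 days is already measured aboard the station.
Total: 292.0 + 392.0 + 80.93 + 262.0 days.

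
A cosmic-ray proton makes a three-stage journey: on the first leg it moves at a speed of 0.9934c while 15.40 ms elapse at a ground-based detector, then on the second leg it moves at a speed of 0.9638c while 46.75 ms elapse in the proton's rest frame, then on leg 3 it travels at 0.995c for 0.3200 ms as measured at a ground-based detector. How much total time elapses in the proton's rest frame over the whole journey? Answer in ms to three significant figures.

τ = 48.5 ms

Leg 1: γ = 1/√(1 − 0.9934²) = 1/√0.01316 = 8.718; τ_1 = 15.40/8.718 = 1.766 ms.
Leg 2: 46.75 ms is already measured in the proton's rest frame.
Leg 3: γ = 1/√(1 − 0.995²) = 1/√0.009975 = 10.01; τ_3 = 0.3200/10.01 = 0.03196 ms.
Total: 1.766 + 46.75 + 0.03196 ms.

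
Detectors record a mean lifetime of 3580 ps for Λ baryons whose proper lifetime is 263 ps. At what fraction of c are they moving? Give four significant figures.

γ = Δt/τ₀ = 3580/263 = 13.61
β = √(1 − 1/γ²) = √(1 − 0.005397) = √0.9946

v = 0.9973c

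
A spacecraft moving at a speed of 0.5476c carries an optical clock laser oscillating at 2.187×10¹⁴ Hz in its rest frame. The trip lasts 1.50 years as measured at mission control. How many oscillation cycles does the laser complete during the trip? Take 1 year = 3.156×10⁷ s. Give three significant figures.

γ = 1/√(1 − 0.5476²) = 1/√0.7001 = 1.195
The oscillator's own cycle count is N = f × τ where τ is the proper time aboard the spacecraft. τ = Δt/γ = 1.50/1.195 = 1.255 years = 3.961×10⁷ s.
N = 2.187×10¹⁴ × 3.961×10⁷ = 8.663×10²¹.

N = 8.66×10²¹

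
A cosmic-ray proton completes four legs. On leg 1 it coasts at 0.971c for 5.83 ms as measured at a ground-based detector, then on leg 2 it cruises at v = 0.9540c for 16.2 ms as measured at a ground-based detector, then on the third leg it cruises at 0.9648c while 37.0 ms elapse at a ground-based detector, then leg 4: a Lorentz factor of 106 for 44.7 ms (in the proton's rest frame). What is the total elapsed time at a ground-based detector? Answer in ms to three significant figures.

Leg 1: 5.83 ms is already measured at a ground-based detector.
Leg 2: 16.2 ms is already measured at a ground-based detector.
Leg 3: 37.0 ms is already measured at a ground-based detector.
Leg 4: γ = 106; Δt_4 = 106.0 × 44.7 = 4738 ms.
Total: 5.830 + 16.20 + 37.00 + 4738 ms.

Δt = 4800 ms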